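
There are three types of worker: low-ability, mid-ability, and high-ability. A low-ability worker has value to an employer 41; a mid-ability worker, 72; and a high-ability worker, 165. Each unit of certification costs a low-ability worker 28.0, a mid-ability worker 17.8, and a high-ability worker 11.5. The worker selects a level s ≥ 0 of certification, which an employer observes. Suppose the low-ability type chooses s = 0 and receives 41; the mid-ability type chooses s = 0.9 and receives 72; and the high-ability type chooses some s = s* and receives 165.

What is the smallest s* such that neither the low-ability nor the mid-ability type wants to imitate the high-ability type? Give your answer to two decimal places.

Low-ability type (on-path payoff 41) won't mimic when 41 ≥ 165 − 28.0·s*, i.e. s* ≥ 4.43.
Mid-ability type (on-path payoff 72 − 17.8×0.9 = 55.98) won't mimic when 55.98 ≥ 165 − 17.8·s*, i.e. s* ≥ 6.12.
Both must hold, so s* = max(4.43, 6.12) = 6.12. The mid-ability type's constraint binds.

6.12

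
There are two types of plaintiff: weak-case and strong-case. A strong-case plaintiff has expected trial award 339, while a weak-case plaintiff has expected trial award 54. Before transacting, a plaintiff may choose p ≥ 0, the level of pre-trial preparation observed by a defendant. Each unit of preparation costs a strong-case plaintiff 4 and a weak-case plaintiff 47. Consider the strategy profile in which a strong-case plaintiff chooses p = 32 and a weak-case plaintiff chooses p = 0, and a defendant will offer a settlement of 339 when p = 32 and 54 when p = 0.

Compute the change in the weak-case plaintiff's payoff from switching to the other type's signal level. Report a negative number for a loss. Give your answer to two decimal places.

-1219.00

Playing p = 0 the weak-case plaintiff receives 54.
Deviating to p = 32 brings payment 339 at cost 47 × 32 = 1504, netting -1165.
Gain from deviating: -1165 − 54 = -1219.00.
The gain is negative, so the weak-case type's incentive-compatibility constraint is satisfied.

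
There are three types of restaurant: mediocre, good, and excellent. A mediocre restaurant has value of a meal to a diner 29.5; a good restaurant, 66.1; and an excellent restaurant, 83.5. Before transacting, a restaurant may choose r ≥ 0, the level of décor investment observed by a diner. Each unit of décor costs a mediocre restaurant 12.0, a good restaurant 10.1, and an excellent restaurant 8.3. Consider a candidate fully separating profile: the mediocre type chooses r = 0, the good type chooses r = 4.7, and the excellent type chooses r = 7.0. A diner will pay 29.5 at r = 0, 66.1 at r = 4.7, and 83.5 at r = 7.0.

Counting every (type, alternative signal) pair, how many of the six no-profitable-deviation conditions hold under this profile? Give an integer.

3

Mediocre (own payoff 29.5): to r=4.7 gives 66.1 − 12.0×4.7 = 9.7 → no gain ✓; to r=7.0 gives 83.5 − 12.0×7.0 = -0.5 → no gain ✓.
Good (own payoff 66.1 − 10.1×4.7 = 18.63): to r=0 gives 29.5 → profitable ✗; to r=7.0 gives 83.5 − 10.1×7.0 = 12.8 → no gain ✓.
Excellent (own payoff 83.5 − 8.3×7.0 = 25.4): to r=0 gives 29.5 → profitable ✗; to r=4.7 gives 66.1 − 8.3×4.7 = 27.09 → profitable ✗.
3 of the 6 constraints hold; not an equilibrium.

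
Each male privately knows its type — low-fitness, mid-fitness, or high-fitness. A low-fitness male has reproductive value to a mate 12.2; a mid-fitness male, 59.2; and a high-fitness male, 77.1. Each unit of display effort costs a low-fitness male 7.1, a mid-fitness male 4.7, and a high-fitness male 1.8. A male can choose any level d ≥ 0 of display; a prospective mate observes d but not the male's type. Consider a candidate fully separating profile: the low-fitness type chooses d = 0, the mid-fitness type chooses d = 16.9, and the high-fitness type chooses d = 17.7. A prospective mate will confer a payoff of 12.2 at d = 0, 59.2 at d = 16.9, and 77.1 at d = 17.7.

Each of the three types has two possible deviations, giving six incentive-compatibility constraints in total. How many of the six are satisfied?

Low-fitness (own payoff 12.2): to d=16.9 gives 59.2 − 7.1×16.9 = -60.79 → no gain ✓; to d=17.7 gives 77.1 − 7.1×17.7 = -48.57 → no gain ✓.
Mid-fitness (own payoff 59.2 − 4.7×16.9 = -20.23): to d=0 gives 12.2 → profitable ✗; to d=17.7 gives 77.1 − 4.7×17.7 = -6.09 → profitable ✗.
High-fitness (own payoff 77.1 − 1.8×17.7 = 45.24): to d=0 gives 12.2 → no gain ✓; to d=16.9 gives 59.2 − 1.8×16.9 = 28.78 → no gain ✓.
4 of the 6 constraints hold; not an equilibrium.

4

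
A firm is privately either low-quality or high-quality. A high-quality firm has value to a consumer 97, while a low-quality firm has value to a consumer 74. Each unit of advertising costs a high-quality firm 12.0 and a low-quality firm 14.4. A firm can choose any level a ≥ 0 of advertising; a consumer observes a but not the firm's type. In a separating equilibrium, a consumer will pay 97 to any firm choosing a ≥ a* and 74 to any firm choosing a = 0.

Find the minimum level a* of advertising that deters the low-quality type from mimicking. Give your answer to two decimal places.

1.60

A low-quality firm choosing a = 0 receives 74.
Imitating at a* instead would pay 97 at cost 14.4·a*, netting 97 − 14.4·a*.
Indifference: 74 = 97 − 14.4·a*, so a* = (97 − 74) / 14.4 ≈ 1.60.
This is the low-quality type's binding incentive-compatibility constraint; any a ≥ 1.60 sustains separation on that side.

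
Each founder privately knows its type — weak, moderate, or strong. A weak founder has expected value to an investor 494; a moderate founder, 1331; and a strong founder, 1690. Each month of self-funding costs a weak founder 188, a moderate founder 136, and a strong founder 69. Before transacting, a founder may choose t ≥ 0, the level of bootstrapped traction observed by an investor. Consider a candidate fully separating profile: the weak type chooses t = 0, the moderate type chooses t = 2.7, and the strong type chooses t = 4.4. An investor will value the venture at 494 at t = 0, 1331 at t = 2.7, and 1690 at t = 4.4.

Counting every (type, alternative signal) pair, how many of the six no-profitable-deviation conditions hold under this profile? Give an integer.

3

Moderate (own payoff 1331 − 136×2.7 = 963.8): to t=0 gives 494 → no gain ✓; to t=4.4 gives 1690 − 136×4.4 = 1091.6 → profitable ✗.
Weak (own payoff 494): to t=2.7 gives 1331 − 188×2.7 = 823.4 → profitable ✗; to t=4.4 gives 1690 − 188×4.4 = 862.8 → profitable ✗.
Strong (own payoff 1690 − 69×4.4 = 1386.4): to t=0 gives 494 → no gain ✓; to t=2.7 gives 1331 − 69×2.7 = 1144.7 → no gain ✓.
3 of the 6 constraints hold; not an equilibrium.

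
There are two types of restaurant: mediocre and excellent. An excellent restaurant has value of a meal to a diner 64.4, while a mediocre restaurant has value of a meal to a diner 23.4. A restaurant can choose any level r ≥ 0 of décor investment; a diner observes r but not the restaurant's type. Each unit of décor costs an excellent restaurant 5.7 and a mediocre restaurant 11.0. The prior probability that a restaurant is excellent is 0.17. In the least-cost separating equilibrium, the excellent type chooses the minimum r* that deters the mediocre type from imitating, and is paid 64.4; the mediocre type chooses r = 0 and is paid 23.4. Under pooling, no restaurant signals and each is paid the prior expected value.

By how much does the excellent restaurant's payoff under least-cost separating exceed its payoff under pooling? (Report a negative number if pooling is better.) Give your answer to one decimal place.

12.8

Least-cost separating signal: r* solves 23.4 = 64.4 − 11.0·r*, so r* = (64.4 − 23.4)/11.0 ≈ 3.7273.
Excellent type's separating payoff: 64.4 − 5.7 × r* = 64.4 − 5.7 × (64.4 − 23.4)/11.0 = 64.4 − 233.7/11.0 ≈ 43.155.
Pooling payoff: 0.17 × 64.4 + 0.83 × 23.4 = 30.37.
Difference: 43.155 − 30.37 = 12.785, i.e. 12.8 to one decimal place.
The excellent type prefers to separate.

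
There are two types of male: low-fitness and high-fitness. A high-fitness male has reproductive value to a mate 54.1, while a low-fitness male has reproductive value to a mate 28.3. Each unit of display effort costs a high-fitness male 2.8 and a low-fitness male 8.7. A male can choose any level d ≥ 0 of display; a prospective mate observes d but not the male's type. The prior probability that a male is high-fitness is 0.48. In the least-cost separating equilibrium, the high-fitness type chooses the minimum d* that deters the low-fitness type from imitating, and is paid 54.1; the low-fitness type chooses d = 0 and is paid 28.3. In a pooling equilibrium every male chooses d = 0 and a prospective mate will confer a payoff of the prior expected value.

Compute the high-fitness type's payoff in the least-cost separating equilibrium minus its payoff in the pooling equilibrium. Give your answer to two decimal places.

5.11

Least-cost separating signal: d* solves 28.3 = 54.1 − 8.7·d*, so d* = (54.1 − 28.3)/8.7 ≈ 2.9655.
High-fitness type's separating payoff: 54.1 − 2.8 × d* = 54.1 − 2.8 × (54.1 − 28.3)/8.7 = 54.1 − 72.24/8.7 ≈ 45.7966.
Pooling payoff: 0.48 × 54.1 + 0.52 × 28.3 = 40.684.
Difference: 45.7966 − 40.684 = 5.1126, i.e. 5.11 to two decimal places.
The high-fitness type prefers to separate.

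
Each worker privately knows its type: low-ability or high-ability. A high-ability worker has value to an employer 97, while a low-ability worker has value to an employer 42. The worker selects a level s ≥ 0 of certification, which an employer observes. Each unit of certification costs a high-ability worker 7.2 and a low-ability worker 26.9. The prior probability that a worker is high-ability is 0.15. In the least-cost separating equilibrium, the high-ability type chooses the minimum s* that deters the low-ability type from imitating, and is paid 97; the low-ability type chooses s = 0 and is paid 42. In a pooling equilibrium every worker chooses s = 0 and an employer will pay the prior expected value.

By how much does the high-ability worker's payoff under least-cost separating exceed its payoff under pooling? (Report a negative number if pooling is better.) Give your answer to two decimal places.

32.03

Least-cost separating signal: s* solves 42 = 97 − 26.9·s*, so s* = (97 − 42)/26.9 ≈ 2.0446.
High-ability type's separating payoff: 97 − 7.2 × s* = 97 − 7.2 × (97 − 42)/26.9 = 97 − 396/26.9 ≈ 82.2788.
Pooling payoff: 0.15 × 97 + 0.85 × 42 = 50.25.
Difference: 82.2788 − 50.25 = 32.0288, i.e. 32.03 to two decimal places.
The high-ability type prefers to separate.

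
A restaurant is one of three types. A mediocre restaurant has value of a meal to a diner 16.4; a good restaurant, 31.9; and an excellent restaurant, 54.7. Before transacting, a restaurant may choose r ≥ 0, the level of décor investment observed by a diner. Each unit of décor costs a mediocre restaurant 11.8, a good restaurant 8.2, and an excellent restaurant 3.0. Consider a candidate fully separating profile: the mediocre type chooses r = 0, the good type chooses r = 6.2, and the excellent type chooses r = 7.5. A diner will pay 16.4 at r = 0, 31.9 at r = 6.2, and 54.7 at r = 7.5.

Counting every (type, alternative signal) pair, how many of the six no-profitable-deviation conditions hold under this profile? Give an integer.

Good (own payoff 31.9 − 8.2×6.2 = -18.94): to r=0 gives 16.4 → profitable ✗; to r=7.5 gives 54.7 − 8.2×7.5 = -6.8 → profitable ✗.
Mediocre (own payoff 16.4): to r=6.2 gives 31.9 − 11.8×6.2 = -41.26 → no gain ✓; to r=7.5 gives 54.7 − 11.8×7.5 = -33.8 → no gain ✓.
Excellent (own payoff 54.7 − 3.0×7.5 = 32.2): to r=0 gives 16.4 → no gain ✓; to r=6.2 gives 31.9 − 3.0×6.2 = 13.3 → no gain ✓.
4 of the 6 constraints hold; not an equilibrium.

4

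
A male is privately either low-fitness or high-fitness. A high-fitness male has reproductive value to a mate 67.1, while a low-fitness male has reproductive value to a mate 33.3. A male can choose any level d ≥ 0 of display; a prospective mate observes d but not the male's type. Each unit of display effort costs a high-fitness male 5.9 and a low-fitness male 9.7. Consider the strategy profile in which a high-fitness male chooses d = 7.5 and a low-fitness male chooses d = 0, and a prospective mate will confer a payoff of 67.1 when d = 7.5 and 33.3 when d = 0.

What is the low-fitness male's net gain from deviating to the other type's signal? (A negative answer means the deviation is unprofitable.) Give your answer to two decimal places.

Playing d = 0 the low-fitness male receives 33.3.
Deviating to d = 7.5 brings payment 67.1 at cost 9.7 × 7.5 = 72.75, netting -5.65.
Gain from deviating: -5.65 − 33.3 = -38.95.
The gain is negative, so the low-fitness type's incentive-compatibility constraint is satisfied.

-38.95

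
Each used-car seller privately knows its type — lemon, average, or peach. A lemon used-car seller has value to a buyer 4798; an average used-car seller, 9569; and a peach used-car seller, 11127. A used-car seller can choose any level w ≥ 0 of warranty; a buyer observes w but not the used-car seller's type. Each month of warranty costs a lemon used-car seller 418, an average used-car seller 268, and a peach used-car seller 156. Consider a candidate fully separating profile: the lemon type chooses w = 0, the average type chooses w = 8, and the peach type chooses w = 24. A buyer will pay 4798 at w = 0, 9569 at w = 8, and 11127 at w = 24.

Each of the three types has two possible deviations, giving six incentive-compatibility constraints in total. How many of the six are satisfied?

4

Lemon (own payoff 4798): to w=8 gives 9569 − 418×8 = 6225 → profitable ✗; to w=24 gives 11127 − 418×24 = 1095 → no gain ✓.
Average (own payoff 9569 − 268×8 = 7425): to w=0 gives 4798 → no gain ✓; to w=24 gives 11127 − 268×24 = 4695 → no gain ✓.
Peach (own payoff 11127 − 156×24 = 7383): to w=0 gives 4798 → no gain ✓; to w=8 gives 9569 − 156×8 = 8321 → profitable ✗.
4 of the 6 constraints hold; not an equilibrium.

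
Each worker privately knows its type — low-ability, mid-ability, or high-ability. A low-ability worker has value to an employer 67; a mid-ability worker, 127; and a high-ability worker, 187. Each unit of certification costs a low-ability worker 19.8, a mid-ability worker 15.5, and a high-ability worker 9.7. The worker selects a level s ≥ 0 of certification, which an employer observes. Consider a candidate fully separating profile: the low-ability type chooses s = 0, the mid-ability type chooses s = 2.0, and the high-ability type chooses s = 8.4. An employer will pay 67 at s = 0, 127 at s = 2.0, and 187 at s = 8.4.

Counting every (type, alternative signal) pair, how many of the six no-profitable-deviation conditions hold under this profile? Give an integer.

4

Low-ability (own payoff 67): to s=2.0 gives 127 − 19.8×2.0 = 87.4 → profitable ✗; to s=8.4 gives 187 − 19.8×8.4 = 20.68 → no gain ✓.
High-ability (own payoff 187 − 9.7×8.4 = 105.52): to s=0 gives 67 → no gain ✓; to s=2.0 gives 127 − 9.7×2.0 = 107.6 → profitable ✗.
Mid-ability (own payoff 127 − 15.5×2.0 = 96): to s=0 gives 67 → no gain ✓; to s=8.4 gives 187 − 15.5×8.4 = 56.8 → no gain ✓.
4 of the 6 constraints hold; not an equilibrium.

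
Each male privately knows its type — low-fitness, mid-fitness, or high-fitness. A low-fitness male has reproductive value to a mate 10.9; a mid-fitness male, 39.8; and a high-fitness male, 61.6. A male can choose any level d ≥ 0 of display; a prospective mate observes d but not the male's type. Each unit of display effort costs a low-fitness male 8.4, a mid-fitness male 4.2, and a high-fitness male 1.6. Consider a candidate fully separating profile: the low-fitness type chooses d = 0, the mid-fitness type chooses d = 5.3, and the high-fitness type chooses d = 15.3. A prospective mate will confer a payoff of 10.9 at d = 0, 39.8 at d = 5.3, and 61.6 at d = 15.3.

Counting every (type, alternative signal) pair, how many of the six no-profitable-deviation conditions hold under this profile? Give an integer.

Low-fitness (own payoff 10.9): to d=5.3 gives 39.8 − 8.4×5.3 = -4.72 → no gain ✓; to d=15.3 gives 61.6 − 8.4×15.3 = -66.92 → no gain ✓.
Mid-fitness (own payoff 39.8 − 4.2×5.3 = 17.54): to d=0 gives 10.9 → no gain ✓; to d=15.3 gives 61.6 − 4.2×15.3 = -2.66 → no gain ✓.
High-fitness (own payoff 61.6 − 1.6×15.3 = 37.12): to d=0 gives 10.9 → no gain ✓; to d=5.3 gives 39.8 − 1.6×5.3 = 31.32 → no gain ✓.
6 of the 6 constraints hold; this profile is a separating equilibrium.

6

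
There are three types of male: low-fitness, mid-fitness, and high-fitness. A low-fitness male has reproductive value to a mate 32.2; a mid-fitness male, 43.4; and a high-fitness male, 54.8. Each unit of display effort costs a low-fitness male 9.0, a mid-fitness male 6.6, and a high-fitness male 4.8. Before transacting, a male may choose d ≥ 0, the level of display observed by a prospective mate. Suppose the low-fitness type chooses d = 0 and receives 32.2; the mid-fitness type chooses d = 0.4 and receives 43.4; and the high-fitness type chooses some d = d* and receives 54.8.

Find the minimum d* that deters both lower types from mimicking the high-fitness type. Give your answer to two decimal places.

2.51

Low-fitness type (on-path payoff 32.2) won't mimic when 32.2 ≥ 54.8 − 9.0·d*, i.e. d* ≥ 2.51.
Mid-fitness type (on-path payoff 43.4 − 6.6×0.4 = 40.76) won't mimic when 40.76 ≥ 54.8 − 6.6·d*, i.e. d* ≥ 2.13.
Both must hold, so d* = max(2.51, 2.13) = 2.51. The low-fitness type's constraint binds.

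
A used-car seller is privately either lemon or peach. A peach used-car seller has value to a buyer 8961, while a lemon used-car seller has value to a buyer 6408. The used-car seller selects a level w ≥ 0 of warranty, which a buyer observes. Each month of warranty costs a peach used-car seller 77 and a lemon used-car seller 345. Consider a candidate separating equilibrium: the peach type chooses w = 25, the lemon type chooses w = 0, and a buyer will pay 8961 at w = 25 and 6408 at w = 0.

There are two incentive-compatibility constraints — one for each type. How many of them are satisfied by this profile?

Peach type: signal → 8961 − 77 × 25 = 7036; deviate to 0 → 6408. IC holds (7036 ≥ 6408).
Lemon type: stay at 0 → 6408; mimic → 8961 − 345 × 25 = 336. IC holds (6408 ≥ 336).
2 of 2 constraints hold, so this is a separating equilibrium.

2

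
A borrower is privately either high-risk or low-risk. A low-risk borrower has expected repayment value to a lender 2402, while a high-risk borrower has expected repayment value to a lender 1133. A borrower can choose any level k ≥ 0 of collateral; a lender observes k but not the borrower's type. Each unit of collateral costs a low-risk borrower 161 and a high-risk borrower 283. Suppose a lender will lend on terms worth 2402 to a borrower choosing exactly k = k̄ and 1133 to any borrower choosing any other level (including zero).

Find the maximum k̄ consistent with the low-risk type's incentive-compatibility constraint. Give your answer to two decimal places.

Choosing k̄ yields the low-risk type 2402 − 161·k̄; choosing zero yields 1133.
The low-risk type is indifferent at 2402 − 161·k̄ = 1133, i.e. k̄ = (2402 − 1133) / 161 ≈ 7.88.
For any k̄ above 7.88 the low-risk type would rather pool at zero, so separation collapses.

7.88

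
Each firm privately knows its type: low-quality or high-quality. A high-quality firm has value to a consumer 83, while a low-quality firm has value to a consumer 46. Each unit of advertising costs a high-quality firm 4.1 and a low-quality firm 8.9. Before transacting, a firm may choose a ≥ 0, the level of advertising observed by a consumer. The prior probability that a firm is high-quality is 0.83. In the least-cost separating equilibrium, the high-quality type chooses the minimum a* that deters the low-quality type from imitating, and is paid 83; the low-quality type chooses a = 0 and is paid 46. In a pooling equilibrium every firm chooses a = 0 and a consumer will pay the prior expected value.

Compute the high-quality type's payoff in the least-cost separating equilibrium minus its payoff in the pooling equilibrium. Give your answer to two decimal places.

Least-cost separating signal: a* solves 46 = 83 − 8.9·a*, so a* = (83 − 46)/8.9 ≈ 4.1573.
High-quality type's separating payoff: 83 − 4.1 × a* = 83 − 4.1 × (83 − 46)/8.9 = 83 − 151.7/8.9 ≈ 65.9551.
Pooling payoff: 0.83 × 83 + 0.17 × 46 = 76.71.
Difference: 65.9551 − 76.71 = -10.7549, i.e. -10.75 to two decimal places.
The high-quality type would prefer the pooling outcome.

-10.75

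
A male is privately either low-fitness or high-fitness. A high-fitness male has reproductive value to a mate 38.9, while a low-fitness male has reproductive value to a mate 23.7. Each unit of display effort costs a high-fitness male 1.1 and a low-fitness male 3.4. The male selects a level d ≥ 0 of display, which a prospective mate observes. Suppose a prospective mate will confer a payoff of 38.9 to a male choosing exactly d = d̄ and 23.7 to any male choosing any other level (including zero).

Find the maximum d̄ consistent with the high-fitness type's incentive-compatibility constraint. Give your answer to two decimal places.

Choosing d̄ yields the high-fitness type 38.9 − 1.1·d̄; choosing zero yields 23.7.
The high-fitness type is indifferent at 38.9 − 1.1·d̄ = 23.7, i.e. d̄ = (38.9 − 23.7) / 1.1 ≈ 13.82.
For any d̄ above 13.82 the high-fitness type would rather pool at zero, so separation collapses.

13.82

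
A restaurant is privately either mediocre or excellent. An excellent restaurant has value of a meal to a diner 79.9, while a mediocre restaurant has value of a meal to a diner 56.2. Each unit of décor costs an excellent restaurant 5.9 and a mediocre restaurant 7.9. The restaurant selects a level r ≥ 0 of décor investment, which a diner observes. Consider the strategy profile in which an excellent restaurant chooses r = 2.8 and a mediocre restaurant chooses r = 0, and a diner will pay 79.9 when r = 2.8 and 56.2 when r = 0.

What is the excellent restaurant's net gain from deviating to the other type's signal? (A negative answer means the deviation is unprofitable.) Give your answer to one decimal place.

-7.2

Playing r = 2.8 the excellent restaurant receives 79.9 − 5.9 × 2.8 = 63.38.
Deviating to r = 0 yields 56.2 instead.
Gain from deviating: 56.2 − 63.38 = -7.18, i.e. -7.2 to one decimal place.
The gain is negative, so the excellent type's incentive-compatibility constraint is satisfied.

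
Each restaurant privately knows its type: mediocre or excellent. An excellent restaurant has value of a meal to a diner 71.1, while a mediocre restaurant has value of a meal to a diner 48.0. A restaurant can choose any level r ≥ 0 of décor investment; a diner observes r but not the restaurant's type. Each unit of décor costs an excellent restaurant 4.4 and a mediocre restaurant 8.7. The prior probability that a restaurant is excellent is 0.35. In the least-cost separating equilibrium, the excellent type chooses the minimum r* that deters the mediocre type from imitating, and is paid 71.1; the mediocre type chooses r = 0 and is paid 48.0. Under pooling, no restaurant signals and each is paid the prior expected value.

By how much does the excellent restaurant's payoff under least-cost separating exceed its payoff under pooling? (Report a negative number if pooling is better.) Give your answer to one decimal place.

3.3

Least-cost separating signal: r* solves 48.0 = 71.1 − 8.7·r*, so r* = (71.1 − 48.0)/8.7 ≈ 2.6552.
Excellent type's separating payoff: 71.1 − 4.4 × r* = 71.1 − 4.4 × (71.1 − 48.0)/8.7 = 71.1 − 101.64/8.7 ≈ 59.417.
Pooling payoff: 0.35 × 71.1 + 0.65 × 48.0 = 56.085.
Difference: 59.417 − 56.085 = 3.332, i.e. 3.3 to one decimal place.
The excellent type prefers to separate.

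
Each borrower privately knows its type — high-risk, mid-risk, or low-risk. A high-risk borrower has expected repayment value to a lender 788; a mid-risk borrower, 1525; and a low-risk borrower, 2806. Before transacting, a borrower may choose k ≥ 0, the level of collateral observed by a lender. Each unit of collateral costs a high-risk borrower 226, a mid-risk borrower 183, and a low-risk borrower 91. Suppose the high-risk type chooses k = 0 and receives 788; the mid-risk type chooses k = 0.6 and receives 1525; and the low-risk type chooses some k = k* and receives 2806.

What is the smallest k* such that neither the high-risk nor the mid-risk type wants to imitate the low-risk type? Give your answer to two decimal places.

Mid-risk type (on-path payoff 1525 − 183×0.6 = 1415.2) won't mimic when 1415.2 ≥ 2806 − 183·k*, i.e. k* ≥ 7.60.
High-risk type (on-path payoff 788) won't mimic when 788 ≥ 2806 − 226·k*, i.e. k* ≥ 8.93.
Both must hold, so k* = max(8.93, 7.60) = 8.93. The high-risk type's constraint binds.

8.93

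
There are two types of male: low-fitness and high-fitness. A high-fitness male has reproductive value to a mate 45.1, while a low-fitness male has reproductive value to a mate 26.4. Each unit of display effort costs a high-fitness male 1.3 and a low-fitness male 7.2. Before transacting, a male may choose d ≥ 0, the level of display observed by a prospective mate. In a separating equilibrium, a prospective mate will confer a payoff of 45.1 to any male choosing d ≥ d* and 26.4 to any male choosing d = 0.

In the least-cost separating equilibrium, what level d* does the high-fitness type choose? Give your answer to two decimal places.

2.60

A low-fitness male choosing d = 0 receives 26.4.
Imitating at d* instead would pay 45.1 at cost 7.2·d*, netting 45.1 − 7.2·d*.
Indifference: 26.4 = 45.1 − 7.2·d*, so d* = (45.1 − 26.4) / 7.2 ≈ 2.60.
This is the low-fitness type's binding incentive-compatibility constraint; any d ≥ 2.60 sustains separation on that side.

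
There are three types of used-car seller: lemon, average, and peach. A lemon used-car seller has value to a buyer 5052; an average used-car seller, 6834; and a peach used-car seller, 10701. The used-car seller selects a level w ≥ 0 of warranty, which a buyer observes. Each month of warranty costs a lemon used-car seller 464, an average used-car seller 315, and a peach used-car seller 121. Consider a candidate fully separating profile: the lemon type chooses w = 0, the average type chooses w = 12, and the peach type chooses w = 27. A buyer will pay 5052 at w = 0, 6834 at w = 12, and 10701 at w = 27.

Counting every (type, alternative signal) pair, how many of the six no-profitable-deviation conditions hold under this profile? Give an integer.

5

Average (own payoff 6834 − 315×12 = 3054): to w=0 gives 5052 → profitable ✗; to w=27 gives 10701 − 315×27 = 2196 → no gain ✓.
Lemon (own payoff 5052): to w=12 gives 6834 − 464×12 = 1266 → no gain ✓; to w=27 gives 10701 − 464×27 = -1827 → no gain ✓.
Peach (own payoff 10701 − 121×27 = 7434): to w=0 gives 5052 → no gain ✓; to w=12 gives 6834 − 121×12 = 5382 → no gain ✓.
5 of the 6 constraints hold; not an equilibrium.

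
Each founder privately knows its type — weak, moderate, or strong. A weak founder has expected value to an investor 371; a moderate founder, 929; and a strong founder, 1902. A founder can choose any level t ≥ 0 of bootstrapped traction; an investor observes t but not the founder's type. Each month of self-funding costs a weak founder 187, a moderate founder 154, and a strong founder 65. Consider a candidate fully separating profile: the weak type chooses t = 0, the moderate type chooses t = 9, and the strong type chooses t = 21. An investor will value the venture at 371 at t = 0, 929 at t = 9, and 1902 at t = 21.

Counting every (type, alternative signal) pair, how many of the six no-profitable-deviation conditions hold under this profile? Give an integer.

5

Moderate (own payoff 929 − 154×9 = -457): to t=0 gives 371 → profitable ✗; to t=21 gives 1902 − 154×21 = -1332 → no gain ✓.
Weak (own payoff 371): to t=9 gives 929 − 187×9 = -754 → no gain ✓; to t=21 gives 1902 − 187×21 = -2025 → no gain ✓.
Strong (own payoff 1902 − 65×21 = 537): to t=0 gives 371 → no gain ✓; to t=9 gives 929 − 65×9 = 344 → no gain ✓.
5 of the 6 constraints hold; not an equilibrium.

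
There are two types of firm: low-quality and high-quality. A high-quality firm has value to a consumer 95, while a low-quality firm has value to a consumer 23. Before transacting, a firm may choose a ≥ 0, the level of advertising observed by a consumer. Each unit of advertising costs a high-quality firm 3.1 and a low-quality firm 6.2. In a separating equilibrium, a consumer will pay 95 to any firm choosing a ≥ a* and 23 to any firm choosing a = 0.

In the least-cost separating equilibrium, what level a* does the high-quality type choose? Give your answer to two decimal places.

A low-quality firm choosing a = 0 receives 23.
Imitating at a* instead would pay 95 at cost 6.2·a*, netting 95 − 6.2·a*.
Indifference: 23 = 95 − 6.2·a*, so a* = (95 − 23) / 6.2 ≈ 11.61.
This is the low-quality type's binding incentive-compatibility constraint; any a ≥ 11.61 sustains separation on that side.

11.61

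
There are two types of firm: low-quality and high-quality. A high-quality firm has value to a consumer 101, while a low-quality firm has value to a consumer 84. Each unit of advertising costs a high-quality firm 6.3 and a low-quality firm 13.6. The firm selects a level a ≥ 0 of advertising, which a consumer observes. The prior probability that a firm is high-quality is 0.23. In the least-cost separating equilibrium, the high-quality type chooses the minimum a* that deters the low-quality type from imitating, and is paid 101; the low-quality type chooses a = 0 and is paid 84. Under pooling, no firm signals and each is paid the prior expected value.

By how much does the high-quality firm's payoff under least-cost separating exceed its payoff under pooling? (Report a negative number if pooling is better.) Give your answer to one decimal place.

Least-cost separating signal: a* solves 84 = 101 − 13.6·a*, so a* = (101 − 84)/13.6 = 1.25.
High-quality type's separating payoff: 101 − 6.3 × a* = 101 − 6.3 × (101 − 84)/13.6 = 101 − 107.1/13.6 = 93.125.
Pooling payoff: 0.23 × 101 + 0.77 × 84 = 87.91.
Difference: 93.125 − 87.91 = 5.215, i.e. 5.2 to one decimal place.
The high-quality type prefers to separate.

5.2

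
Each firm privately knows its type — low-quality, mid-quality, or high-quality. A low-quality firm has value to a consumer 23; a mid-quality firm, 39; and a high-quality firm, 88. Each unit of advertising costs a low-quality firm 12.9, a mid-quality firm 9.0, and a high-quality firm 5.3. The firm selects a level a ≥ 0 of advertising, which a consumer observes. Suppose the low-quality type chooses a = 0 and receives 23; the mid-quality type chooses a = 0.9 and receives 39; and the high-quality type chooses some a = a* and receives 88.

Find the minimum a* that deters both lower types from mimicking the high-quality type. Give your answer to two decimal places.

6.34

Mid-quality type (on-path payoff 39 − 9.0×0.9 = 30.9) won't mimic when 30.9 ≥ 88 − 9.0·a*, i.e. a* ≥ 6.34.
Low-quality type (on-path payoff 23) won't mimic when 23 ≥ 88 − 12.9·a*, i.e. a* ≥ 5.04.
Both must hold, so a* = max(5.04, 6.34) = 6.34. The mid-quality type's constraint binds.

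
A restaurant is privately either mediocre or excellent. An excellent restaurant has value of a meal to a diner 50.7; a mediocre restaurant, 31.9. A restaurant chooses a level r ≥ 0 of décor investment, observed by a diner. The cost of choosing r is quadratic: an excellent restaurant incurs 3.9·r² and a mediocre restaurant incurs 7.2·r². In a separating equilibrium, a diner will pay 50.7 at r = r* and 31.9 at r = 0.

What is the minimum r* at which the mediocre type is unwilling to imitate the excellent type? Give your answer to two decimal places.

The mediocre type at r = 0 receives 31.9; imitating at r* yields 50.7 − 7.2·r*².
Indifference: 31.9 = 50.7 − 7.2·r*², so r*² = (50.7 − 31.9) / 7.2 ≈ 2.6111.
r* = √2.6111 ≈ 1.62.

1.62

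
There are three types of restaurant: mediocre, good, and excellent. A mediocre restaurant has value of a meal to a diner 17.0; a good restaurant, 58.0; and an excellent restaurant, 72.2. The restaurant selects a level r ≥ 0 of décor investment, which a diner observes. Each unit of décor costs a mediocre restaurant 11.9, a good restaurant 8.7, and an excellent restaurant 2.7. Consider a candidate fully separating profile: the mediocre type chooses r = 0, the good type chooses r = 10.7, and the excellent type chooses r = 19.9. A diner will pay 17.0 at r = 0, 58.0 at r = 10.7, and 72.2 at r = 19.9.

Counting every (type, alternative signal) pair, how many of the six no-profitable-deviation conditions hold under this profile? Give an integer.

4

Excellent (own payoff 72.2 − 2.7×19.9 = 18.47): to r=0 gives 17.0 → no gain ✓; to r=10.7 gives 58.0 − 2.7×10.7 = 29.11 → profitable ✗.
Good (own payoff 58.0 − 8.7×10.7 = -35.09): to r=0 gives 17.0 → profitable ✗; to r=19.9 gives 72.2 − 8.7×19.9 = -100.93 → no gain ✓.
Mediocre (own payoff 17.0): to r=10.7 gives 58.0 − 11.9×10.7 = -69.33 → no gain ✓; to r=19.9 gives 72.2 − 11.9×19.9 = -164.61 → no gain ✓.
4 of the 6 constraints hold; not an equilibrium.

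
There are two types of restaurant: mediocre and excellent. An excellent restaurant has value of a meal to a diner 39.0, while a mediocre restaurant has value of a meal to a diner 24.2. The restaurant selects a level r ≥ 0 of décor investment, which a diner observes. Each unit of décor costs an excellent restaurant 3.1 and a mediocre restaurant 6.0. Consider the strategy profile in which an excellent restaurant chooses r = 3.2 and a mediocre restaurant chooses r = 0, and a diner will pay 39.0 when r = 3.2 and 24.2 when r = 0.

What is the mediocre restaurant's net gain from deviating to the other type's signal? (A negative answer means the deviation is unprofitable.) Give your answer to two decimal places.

-4.40

Playing r = 0 the mediocre restaurant receives 24.2.
Deviating to r = 3.2 brings payment 39.0 at cost 6.0 × 3.2 = 19.2, netting 19.8.
Gain from deviating: 19.8 − 24.2 = -4.40.
The gain is negative, so the mediocre type's incentive-compatibility constraint is satisfied.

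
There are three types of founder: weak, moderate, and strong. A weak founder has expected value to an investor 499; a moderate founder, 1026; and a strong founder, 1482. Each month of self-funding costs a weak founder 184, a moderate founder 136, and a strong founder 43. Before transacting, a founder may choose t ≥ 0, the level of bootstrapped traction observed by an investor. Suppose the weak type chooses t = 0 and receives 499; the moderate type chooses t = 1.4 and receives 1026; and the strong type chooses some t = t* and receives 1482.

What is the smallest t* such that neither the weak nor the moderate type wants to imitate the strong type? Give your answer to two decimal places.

5.34

Moderate type (on-path payoff 1026 − 136×1.4 = 835.6) won't mimic when 835.6 ≥ 1482 − 136·t*, i.e. t* ≥ 4.75.
Weak type (on-path payoff 499) won't mimic when 499 ≥ 1482 − 184·t*, i.e. t* ≥ 5.34.
Both must hold, so t* = max(5.34, 4.75) = 5.34. The weak type's constraint binds.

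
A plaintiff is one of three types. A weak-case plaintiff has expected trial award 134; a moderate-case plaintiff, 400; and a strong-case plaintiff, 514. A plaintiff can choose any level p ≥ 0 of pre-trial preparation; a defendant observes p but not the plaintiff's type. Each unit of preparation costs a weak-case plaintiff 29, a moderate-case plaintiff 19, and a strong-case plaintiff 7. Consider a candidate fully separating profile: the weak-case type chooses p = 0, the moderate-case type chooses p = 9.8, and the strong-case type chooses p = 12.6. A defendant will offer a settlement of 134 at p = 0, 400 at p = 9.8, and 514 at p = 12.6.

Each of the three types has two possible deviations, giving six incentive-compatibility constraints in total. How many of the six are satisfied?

Strong-case (own payoff 514 − 7×12.6 = 425.8): to p=0 gives 134 → no gain ✓; to p=9.8 gives 400 − 7×9.8 = 331.4 → no gain ✓.
Moderate-case (own payoff 400 − 19×9.8 = 213.8): to p=0 gives 134 → no gain ✓; to p=12.6 gives 514 − 19×12.6 = 274.6 → profitable ✗.
Weak-case (own payoff 134): to p=9.8 gives 400 − 29×9.8 = 115.8 → no gain ✓; to p=12.6 gives 514 − 29×12.6 = 148.6 → profitable ✗.
4 of the 6 constraints hold; not an equilibrium.

4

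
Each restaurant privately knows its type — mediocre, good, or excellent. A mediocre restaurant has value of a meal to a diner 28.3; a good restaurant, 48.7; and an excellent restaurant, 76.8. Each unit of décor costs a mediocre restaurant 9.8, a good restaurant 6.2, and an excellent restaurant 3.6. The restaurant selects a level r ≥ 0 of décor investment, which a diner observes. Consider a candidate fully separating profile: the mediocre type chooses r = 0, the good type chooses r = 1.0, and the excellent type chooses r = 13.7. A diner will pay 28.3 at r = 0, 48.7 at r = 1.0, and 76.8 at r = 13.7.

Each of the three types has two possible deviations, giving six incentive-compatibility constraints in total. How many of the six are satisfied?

Mediocre (own payoff 28.3): to r=1.0 gives 48.7 − 9.8×1.0 = 38.9 → profitable ✗; to r=13.7 gives 76.8 − 9.8×13.7 = -57.46 → no gain ✓.
Good (own payoff 48.7 − 6.2×1.0 = 42.5): to r=0 gives 28.3 → no gain ✓; to r=13.7 gives 76.8 − 6.2×13.7 = -8.14 → no gain ✓.
Excellent (own payoff 76.8 − 3.6×13.7 = 27.48): to r=0 gives 28.3 → profitable ✗; to r=1.0 gives 48.7 − 3.6×1.0 = 45.1 → profitable ✗.
3 of the 6 constraints hold; not an equilibrium.

3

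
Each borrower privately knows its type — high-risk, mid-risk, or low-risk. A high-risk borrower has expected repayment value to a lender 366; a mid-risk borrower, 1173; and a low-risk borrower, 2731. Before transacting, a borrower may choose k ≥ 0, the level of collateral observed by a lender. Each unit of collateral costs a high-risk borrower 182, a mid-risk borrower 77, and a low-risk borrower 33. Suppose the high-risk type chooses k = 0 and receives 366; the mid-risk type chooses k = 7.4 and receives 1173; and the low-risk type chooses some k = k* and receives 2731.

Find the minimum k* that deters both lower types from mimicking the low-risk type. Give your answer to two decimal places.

Mid-risk type (on-path payoff 1173 − 77×7.4 = 603.2) won't mimic when 603.2 ≥ 2731 − 77·k*, i.e. k* ≥ 27.63.
High-risk type (on-path payoff 366) won't mimic when 366 ≥ 2731 − 182·k*, i.e. k* ≥ 12.99.
Both must hold, so k* = max(12.99, 27.63) = 27.63. The mid-risk type's constraint binds.

27.63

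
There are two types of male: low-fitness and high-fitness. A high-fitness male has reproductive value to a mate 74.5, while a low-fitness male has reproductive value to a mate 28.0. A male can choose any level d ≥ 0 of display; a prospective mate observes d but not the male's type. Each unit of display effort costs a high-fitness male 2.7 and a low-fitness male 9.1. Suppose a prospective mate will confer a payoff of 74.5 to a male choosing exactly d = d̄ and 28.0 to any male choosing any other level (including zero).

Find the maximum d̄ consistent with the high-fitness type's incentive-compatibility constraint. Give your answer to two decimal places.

17.22

Choosing d̄ yields the high-fitness type 74.5 − 2.7·d̄; choosing zero yields 28.0.
The high-fitness type is indifferent at 74.5 − 2.7·d̄ = 28.0, i.e. d̄ = (74.5 − 28.0) / 2.7 ≈ 17.22.
For any d̄ above 17.22 the high-fitness type would rather pool at zero, so separation collapses.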